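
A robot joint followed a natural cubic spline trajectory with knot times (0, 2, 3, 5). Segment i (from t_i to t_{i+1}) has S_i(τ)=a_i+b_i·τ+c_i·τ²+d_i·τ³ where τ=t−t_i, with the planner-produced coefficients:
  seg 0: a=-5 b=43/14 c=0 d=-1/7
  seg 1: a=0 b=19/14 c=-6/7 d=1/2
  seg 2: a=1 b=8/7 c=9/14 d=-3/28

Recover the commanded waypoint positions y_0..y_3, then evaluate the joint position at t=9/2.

y_0=-5 y_1=0 y_2=1 y_3=5
S(9/2) = 851/224

y_0 = S_0(0) = a_0 = -5
y_1 = S_1(0) = a_1 = 0
y_2 = S_2(0) = a_2 = 1
y_3 = S_2(2) = 5
t_q=9/2 is in segment 2 (τ=3/2); S_2(τ)=851/224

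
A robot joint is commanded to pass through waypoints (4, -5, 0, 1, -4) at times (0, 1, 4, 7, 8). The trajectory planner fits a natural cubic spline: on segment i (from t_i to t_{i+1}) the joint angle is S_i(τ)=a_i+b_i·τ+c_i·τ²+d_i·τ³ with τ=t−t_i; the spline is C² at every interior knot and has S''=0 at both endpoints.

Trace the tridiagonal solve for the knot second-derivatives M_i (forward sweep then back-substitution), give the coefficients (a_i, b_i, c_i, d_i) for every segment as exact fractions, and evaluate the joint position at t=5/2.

Δ: Δ0=-9, Δ1=5/3, Δ2=1/3, Δ3=-5
row 1: diag=8, rhs=64; c'=3/8, d'=8
row 2: denom=12−3·3/8=87/8; d'=(-8−3·8)/(87/8)=-256/87
row 3: denom=8−3·8/29=208/29; d'=(-32−3·-256/87)/(208/29)=-42/13
back: M3=-42/13
back: M2=-256/87−8/29·-42/13=-80/39
back: M1=8−3/8·-80/39=114/13
M: M0=0, M1=114/13, M2=-80/39, M3=-42/13, M4=0
seg 0: a=4, c=M0/2=0, d=(M1−M0)/(6·1)=19/13, b=Δ0−h0·(2M0+M1)/6=-136/13
seg 1: a=-5, c=M1/2=57/13, d=(M2−M1)/(6·3)=-211/351, b=Δ1−h1·(2M1+M2)/6=-79/13
seg 2: a=0, c=M2/2=-40/39, d=(M3−M2)/(6·3)=-23/351, b=Δ2−h2·(2M2+M3)/6=4
seg 3: a=1, c=M3/2=-21/13, d=(M4−M3)/(6·1)=7/13, b=Δ3−h3·(2M3+M4)/6=-51/13
t_q=5/2 → seg 1, τ=3/2; S=-5+-79/13·τ+57/13·τ²+-211/351·τ³=-653/104

  seg 0: a=4 b=-136/13 c=0 d=19/13
  seg 1: a=-5 b=-79/13 c=57/13 d=-211/351
  seg 2: a=0 b=4 c=-40/39 d=-23/351
  seg 3: a=1 b=-51/13 c=-21/13 d=7/13
S(5/2) = -653/104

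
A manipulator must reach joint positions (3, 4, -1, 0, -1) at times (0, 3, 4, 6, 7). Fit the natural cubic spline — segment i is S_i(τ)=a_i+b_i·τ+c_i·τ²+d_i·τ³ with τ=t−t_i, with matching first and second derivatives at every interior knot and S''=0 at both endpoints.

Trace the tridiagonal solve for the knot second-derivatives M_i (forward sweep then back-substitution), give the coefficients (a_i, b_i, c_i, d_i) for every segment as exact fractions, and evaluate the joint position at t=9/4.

  seg 0: a=3 b=211/75 c=0 d=-62/225
  seg 1: a=4 b=-347/75 c=-62/25 d=158/75
  seg 2: a=-1 b=-49/15 c=96/25 d=-587/600
  seg 3: a=0 b=53/150 c=-203/100 d=203/300
S(9/4) = 4953/800

Δ: Δ0=1/3, Δ1=-5, Δ2=1/2, Δ3=-1
row 1: diag=8, rhs=-32; c'=1/8, d'=-4
row 2: denom=6−1·1/8=47/8; d'=(33−1·-4)/(47/8)=296/47
row 3: denom=6−2·16/47=250/47; d'=(-9−2·296/47)/(250/47)=-203/50
back: M3=-203/50
back: M2=296/47−16/47·-203/50=192/25
back: M1=-4−1/8·192/25=-124/25
M: M0=0, M1=-124/25, M2=192/25, M3=-203/50, M4=0
seg 0: a=3, c=M0/2=0, d=(M1−M0)/(6·3)=-62/225, b=Δ0−h0·(2M0+M1)/6=211/75
seg 1: a=4, c=M1/2=-62/25, d=(M2−M1)/(6·1)=158/75, b=Δ1−h1·(2M1+M2)/6=-347/75
seg 2: a=-1, c=M2/2=96/25, d=(M3−M2)/(6·2)=-587/600, b=Δ2−h2·(2M2+M3)/6=-49/15
seg 3: a=0, c=M3/2=-203/100, d=(M4−M3)/(6·1)=203/300, b=Δ3−h3·(2M3+M4)/6=53/150
t_q=9/4 → seg 0, τ=9/4; S=3+211/75·τ+0·τ²+-62/225·τ³=4953/800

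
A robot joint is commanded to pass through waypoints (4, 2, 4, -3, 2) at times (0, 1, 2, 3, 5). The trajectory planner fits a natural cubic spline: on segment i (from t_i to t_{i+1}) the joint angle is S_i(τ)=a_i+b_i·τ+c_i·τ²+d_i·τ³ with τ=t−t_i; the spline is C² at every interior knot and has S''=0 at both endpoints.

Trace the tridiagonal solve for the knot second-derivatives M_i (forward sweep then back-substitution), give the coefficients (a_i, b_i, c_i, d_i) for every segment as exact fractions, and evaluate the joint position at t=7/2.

  seg 0: a=4 b=-655/172 c=0 d=311/172
  seg 1: a=2 b=139/86 c=933/172 d=-867/172
  seg 2: a=4 b=-457/172 c=-417/43 d=921/172
  seg 3: a=-3 b=-515/86 c=1095/172 d=-365/344
S(7/2) = -12481/2752

Δ: Δ0=-2, Δ1=2, Δ2=-7, Δ3=5/2
row 1: diag=4, rhs=24; c'=1/4, d'=6
row 2: denom=4−1·1/4=15/4; d'=(-54−1·6)/(15/4)=-16
row 3: denom=6−1·4/15=86/15; d'=(57−1·-16)/(86/15)=1095/86
back: M3=1095/86
back: M2=-16−4/15·1095/86=-834/43
back: M1=6−1/4·-834/43=933/86
M: M0=0, M1=933/86, M2=-834/43, M3=1095/86, M4=0
seg 0: a=4, c=M0/2=0, d=(M1−M0)/(6·1)=311/172, b=Δ0−h0·(2M0+M1)/6=-655/172
seg 1: a=2, c=M1/2=933/172, d=(M2−M1)/(6·1)=-867/172, b=Δ1−h1·(2M1+M2)/6=139/86
seg 2: a=4, c=M2/2=-417/43, d=(M3−M2)/(6·1)=921/172, b=Δ2−h2·(2M2+M3)/6=-457/172
seg 3: a=-3, c=M3/2=1095/172, d=(M4−M3)/(6·2)=-365/344, b=Δ3−h3·(2M3+M4)/6=-515/86
t_q=7/2 → seg 3, τ=1/2; S=-3+-515/86·τ+1095/172·τ²+-365/344·τ³=-12481/2752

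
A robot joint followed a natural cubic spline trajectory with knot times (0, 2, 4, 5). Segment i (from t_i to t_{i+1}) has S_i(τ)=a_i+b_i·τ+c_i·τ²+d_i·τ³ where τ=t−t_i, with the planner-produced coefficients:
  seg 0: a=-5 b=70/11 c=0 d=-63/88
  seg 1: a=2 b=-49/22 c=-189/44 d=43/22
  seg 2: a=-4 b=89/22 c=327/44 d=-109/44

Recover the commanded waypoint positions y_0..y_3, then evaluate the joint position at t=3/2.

y_0 = S_0(0) = a_0 = -5
y_1 = S_1(0) = a_1 = 2
y_2 = S_2(0) = a_2 = -4
y_3 = S_2(1) = 5
t_q=3/2 is in segment 0 (τ=3/2); S_0(τ)=1499/704

y_0=-5 y_1=2 y_2=-4 y_3=5
S(3/2) = 1499/704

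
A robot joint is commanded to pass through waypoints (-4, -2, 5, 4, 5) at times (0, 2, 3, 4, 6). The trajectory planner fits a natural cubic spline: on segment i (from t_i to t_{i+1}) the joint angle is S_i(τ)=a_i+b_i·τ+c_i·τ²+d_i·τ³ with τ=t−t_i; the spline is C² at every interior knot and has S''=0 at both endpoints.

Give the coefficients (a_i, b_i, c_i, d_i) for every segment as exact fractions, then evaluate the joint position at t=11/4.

  seg 0: a=-4 b=-81/44 c=0 d=125/176
  seg 1: a=-2 b=147/22 c=375/88 d=-347/88
  seg 2: a=5 b=27/8 c=-333/44 d=281/88
  seg 3: a=4 b=-24/11 c=177/88 d=-59/176
S(11/4) = 21091/5632

Δ: Δ0=1, Δ1=7, Δ2=-1, Δ3=1/2
row 1: diag=6, rhs=36; c'=1/6, d'=6
row 2: denom=4−1·1/6=23/6; d'=(-48−1·6)/(23/6)=-324/23
row 3: denom=6−1·6/23=132/23; d'=(9−1·-324/23)/(132/23)=177/44
back: M3=177/44
back: M2=-324/23−6/23·177/44=-333/22
back: M1=6−1/6·-333/22=375/44
M: M0=0, M1=375/44, M2=-333/22, M3=177/44, M4=0
seg 0: a=-4, c=M0/2=0, d=(M1−M0)/(6·2)=125/176, b=Δ0−h0·(2M0+M1)/6=-81/44
seg 1: a=-2, c=M1/2=375/88, d=(M2−M1)/(6·1)=-347/88, b=Δ1−h1·(2M1+M2)/6=147/22
seg 2: a=5, c=M2/2=-333/44, d=(M3−M2)/(6·1)=281/88, b=Δ2−h2·(2M2+M3)/6=27/8
seg 3: a=4, c=M3/2=177/88, d=(M4−M3)/(6·2)=-59/176, b=Δ3−h3·(2M3+M4)/6=-24/11
t_q=11/4 → seg 1, τ=3/4; S=-2+147/22·τ+375/88·τ²+-347/88·τ³=21091/5632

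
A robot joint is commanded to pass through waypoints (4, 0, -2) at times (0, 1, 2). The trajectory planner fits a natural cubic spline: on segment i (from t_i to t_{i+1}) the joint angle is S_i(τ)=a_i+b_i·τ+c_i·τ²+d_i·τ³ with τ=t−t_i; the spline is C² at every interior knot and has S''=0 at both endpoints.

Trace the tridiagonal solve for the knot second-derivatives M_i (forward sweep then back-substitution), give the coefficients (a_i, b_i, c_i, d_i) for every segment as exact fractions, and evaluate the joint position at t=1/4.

  seg 0: a=4 b=-9/2 c=0 d=1/2
  seg 1: a=0 b=-3 c=3/2 d=-1/2
S(1/4) = 369/128

Δ: Δ0=-4, Δ1=-2
row 1: diag=4, rhs=12; c'=1/4, d'=3
back: M1=3
M: M0=0, M1=3, M2=0
seg 0: a=4, c=M0/2=0, d=(M1−M0)/(6·1)=1/2, b=Δ0−h0·(2M0+M1)/6=-9/2
seg 1: a=0, c=M1/2=3/2, d=(M2−M1)/(6·1)=-1/2, b=Δ1−h1·(2M1+M2)/6=-3
t_q=1/4 → seg 0, τ=1/4; S=4+-9/2·τ+0·τ²+1/2·τ³=369/128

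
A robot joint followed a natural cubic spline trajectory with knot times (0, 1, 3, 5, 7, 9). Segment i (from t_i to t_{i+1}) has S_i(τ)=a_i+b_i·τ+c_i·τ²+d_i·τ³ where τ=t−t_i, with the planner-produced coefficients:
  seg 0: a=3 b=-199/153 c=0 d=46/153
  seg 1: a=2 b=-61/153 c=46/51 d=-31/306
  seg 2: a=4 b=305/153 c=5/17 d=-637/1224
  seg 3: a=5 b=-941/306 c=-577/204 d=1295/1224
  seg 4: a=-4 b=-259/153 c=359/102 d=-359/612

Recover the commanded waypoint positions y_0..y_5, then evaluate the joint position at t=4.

y_0=3 y_1=2 y_2=4 y_3=5 y_4=-4 y_5=2
S(4) = 2353/408

y_0 = S_0(0) = a_0 = 3
y_1 = S_1(0) = a_1 = 2
y_2 = S_2(0) = a_2 = 4
y_3 = S_3(0) = a_3 = 5
y_4 = S_4(0) = a_4 = -4
y_5 = S_4(2) = 2
t_q=4 is in segment 2 (τ=1); S_2(τ)=2353/408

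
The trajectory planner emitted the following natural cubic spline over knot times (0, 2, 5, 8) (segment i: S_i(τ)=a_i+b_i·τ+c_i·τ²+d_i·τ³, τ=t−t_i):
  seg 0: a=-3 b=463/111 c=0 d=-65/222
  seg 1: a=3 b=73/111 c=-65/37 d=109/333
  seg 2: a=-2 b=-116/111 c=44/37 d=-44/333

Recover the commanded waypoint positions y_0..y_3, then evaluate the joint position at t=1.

y_0 = S_0(0) = a_0 = -3
y_1 = S_1(0) = a_1 = 3
y_2 = S_2(0) = a_2 = -2
y_3 = S_2(3) = 2
t_q=1 is in segment 0 (τ=1); S_0(τ)=65/74

y_0=-3 y_1=3 y_2=-2 y_3=2
S(1) = 65/74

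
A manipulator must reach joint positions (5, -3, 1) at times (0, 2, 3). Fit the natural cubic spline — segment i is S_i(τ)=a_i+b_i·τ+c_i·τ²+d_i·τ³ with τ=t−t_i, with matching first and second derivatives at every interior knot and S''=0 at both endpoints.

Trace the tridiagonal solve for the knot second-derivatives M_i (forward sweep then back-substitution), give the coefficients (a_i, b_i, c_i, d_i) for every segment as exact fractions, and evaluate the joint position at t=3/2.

Δ: Δ0=-4, Δ1=4
row 1: diag=6, rhs=48; c'=1/6, d'=8
back: M1=8
M: M0=0, M1=8, M2=0
seg 0: a=5, c=M0/2=0, d=(M1−M0)/(6·2)=2/3, b=Δ0−h0·(2M0+M1)/6=-20/3
seg 1: a=-3, c=M1/2=4, d=(M2−M1)/(6·1)=-4/3, b=Δ1−h1·(2M1+M2)/6=4/3
t_q=3/2 → seg 0, τ=3/2; S=5+-20/3·τ+0·τ²+2/3·τ³=-11/4

  seg 0: a=5 b=-20/3 c=0 d=2/3
  seg 1: a=-3 b=4/3 c=4 d=-4/3
S(3/2) = -11/4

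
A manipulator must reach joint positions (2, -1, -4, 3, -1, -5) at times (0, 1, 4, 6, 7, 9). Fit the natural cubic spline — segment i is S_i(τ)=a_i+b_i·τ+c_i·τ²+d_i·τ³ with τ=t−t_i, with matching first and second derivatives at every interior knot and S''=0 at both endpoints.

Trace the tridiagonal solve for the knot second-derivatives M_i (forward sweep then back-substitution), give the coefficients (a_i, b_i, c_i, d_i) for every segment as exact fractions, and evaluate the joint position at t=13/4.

  seg 0: a=2 b=-13553/4586 c=0 d=-205/4586
  seg 1: a=-1 b=-7084/2293 c=-615/4586 d=3809/13758
  seg 2: a=-4 b=16423/4586 c=5406/2293 d=-5499/4586
  seg 3: a=3 b=-6317/4586 c=-11091/2293 d=10155/4586
  seg 4: a=-1 b=-10108/2293 c=8283/4586 d=-2761/9172
S(13/4) = -1607369/293504

Δ: Δ0=-3, Δ1=-1, Δ2=7/2, Δ3=-4, Δ4=-2
row 1: diag=8, rhs=12; c'=3/8, d'=3/2
row 2: denom=10−3·3/8=71/8; d'=(27−3·3/2)/(71/8)=180/71
row 3: denom=6−2·16/71=394/71; d'=(-45−2·180/71)/(394/71)=-3555/394
row 4: denom=6−1·71/394=2293/394; d'=(12−1·-3555/394)/(2293/394)=8283/2293
back: M4=8283/2293
back: M3=-3555/394−71/394·8283/2293=-22182/2293
back: M2=180/71−16/71·-22182/2293=10812/2293
back: M1=3/2−3/8·10812/2293=-615/2293
M: M0=0, M1=-615/2293, M2=10812/2293, M3=-22182/2293, M4=8283/2293, M5=0
seg 0: a=2, c=M0/2=0, d=(M1−M0)/(6·1)=-205/4586, b=Δ0−h0·(2M0+M1)/6=-13553/4586
seg 1: a=-1, c=M1/2=-615/4586, d=(M2−M1)/(6·3)=3809/13758, b=Δ1−h1·(2M1+M2)/6=-7084/2293
seg 2: a=-4, c=M2/2=5406/2293, d=(M3−M2)/(6·2)=-5499/4586, b=Δ2−h2·(2M2+M3)/6=16423/4586
seg 3: a=3, c=M3/2=-11091/2293, d=(M4−M3)/(6·1)=10155/4586, b=Δ3−h3·(2M3+M4)/6=-6317/4586
seg 4: a=-1, c=M4/2=8283/4586, d=(M5−M4)/(6·2)=-2761/9172, b=Δ4−h4·(2M4+M5)/6=-10108/2293
t_q=13/4 → seg 1, τ=9/4; S=-1+-7084/2293·τ+-615/4586·τ²+3809/13758·τ³=-1607369/293504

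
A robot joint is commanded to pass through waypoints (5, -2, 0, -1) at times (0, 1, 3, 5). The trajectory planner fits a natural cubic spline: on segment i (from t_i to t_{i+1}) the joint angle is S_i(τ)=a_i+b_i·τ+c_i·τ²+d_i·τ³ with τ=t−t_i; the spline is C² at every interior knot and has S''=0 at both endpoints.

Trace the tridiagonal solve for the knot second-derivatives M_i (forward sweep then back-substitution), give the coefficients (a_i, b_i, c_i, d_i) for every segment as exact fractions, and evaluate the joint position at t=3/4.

  seg 0: a=5 b=-375/44 c=0 d=67/44
  seg 1: a=-2 b=-87/22 c=201/44 d=-23/22
  seg 2: a=0 b=39/22 c=-75/44 d=25/88
S(3/4) = -2111/2816

Δ: Δ0=-7, Δ1=1, Δ2=-1/2
row 1: diag=6, rhs=48; c'=1/3, d'=8
row 2: denom=8−2·1/3=22/3; d'=(-9−2·8)/(22/3)=-75/22
back: M2=-75/22
back: M1=8−1/3·-75/22=201/22
M: M0=0, M1=201/22, M2=-75/22, M3=0
seg 0: a=5, c=M0/2=0, d=(M1−M0)/(6·1)=67/44, b=Δ0−h0·(2M0+M1)/6=-375/44
seg 1: a=-2, c=M1/2=201/44, d=(M2−M1)/(6·2)=-23/22, b=Δ1−h1·(2M1+M2)/6=-87/22
seg 2: a=0, c=M2/2=-75/44, d=(M3−M2)/(6·2)=25/88, b=Δ2−h2·(2M2+M3)/6=39/22
t_q=3/4 → seg 0, τ=3/4; S=5+-375/44·τ+0·τ²+67/44·τ³=-2111/2816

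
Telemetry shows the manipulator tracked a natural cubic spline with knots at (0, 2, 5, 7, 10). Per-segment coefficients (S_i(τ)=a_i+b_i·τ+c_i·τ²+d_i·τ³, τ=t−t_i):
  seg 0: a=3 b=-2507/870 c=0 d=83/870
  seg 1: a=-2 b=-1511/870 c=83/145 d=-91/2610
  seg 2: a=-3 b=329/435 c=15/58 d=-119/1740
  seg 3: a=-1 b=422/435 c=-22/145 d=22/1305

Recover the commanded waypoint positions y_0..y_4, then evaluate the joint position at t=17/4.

y_0=3 y_1=-2 y_2=-3 y_3=-1 y_4=1
S(17/4) = -12647/3712

y_0 = S_0(0) = a_0 = 3
y_1 = S_1(0) = a_1 = -2
y_2 = S_2(0) = a_2 = -3
y_3 = S_3(0) = a_3 = -1
y_4 = S_3(3) = 1
t_q=17/4 is in segment 1 (τ=9/4); S_1(τ)=-12647/3712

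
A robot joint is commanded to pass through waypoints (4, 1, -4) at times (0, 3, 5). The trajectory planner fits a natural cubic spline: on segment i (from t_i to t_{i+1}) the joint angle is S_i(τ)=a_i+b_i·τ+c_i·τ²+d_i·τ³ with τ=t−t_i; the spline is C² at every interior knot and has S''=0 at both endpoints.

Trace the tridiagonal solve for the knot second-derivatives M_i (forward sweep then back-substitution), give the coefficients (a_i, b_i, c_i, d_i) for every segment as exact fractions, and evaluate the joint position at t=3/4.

  seg 0: a=4 b=-11/20 c=0 d=-1/20
  seg 1: a=1 b=-19/10 c=-9/20 d=3/40
S(3/4) = 913/256

Δ: Δ0=-1, Δ1=-5/2
row 1: diag=10, rhs=-9; c'=1/5, d'=-9/10
back: M1=-9/10
M: M0=0, M1=-9/10, M2=0
seg 0: a=4, c=M0/2=0, d=(M1−M0)/(6·3)=-1/20, b=Δ0−h0·(2M0+M1)/6=-11/20
seg 1: a=1, c=M1/2=-9/20, d=(M2−M1)/(6·2)=3/40, b=Δ1−h1·(2M1+M2)/6=-19/10
t_q=3/4 → seg 0, τ=3/4; S=4+-11/20·τ+0·τ²+-1/20·τ³=913/256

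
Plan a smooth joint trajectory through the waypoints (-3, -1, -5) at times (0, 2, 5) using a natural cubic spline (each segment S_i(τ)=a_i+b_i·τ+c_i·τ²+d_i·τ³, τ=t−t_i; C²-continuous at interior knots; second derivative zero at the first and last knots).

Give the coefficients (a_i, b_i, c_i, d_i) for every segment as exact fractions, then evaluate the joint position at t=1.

Δ: Δ0=1, Δ1=-4/3
row 1: diag=10, rhs=-14; c'=3/10, d'=-7/5
back: M1=-7/5
M: M0=0, M1=-7/5, M2=0
seg 0: a=-3, c=M0/2=0, d=(M1−M0)/(6·2)=-7/60, b=Δ0−h0·(2M0+M1)/6=22/15
seg 1: a=-1, c=M1/2=-7/10, d=(M2−M1)/(6·3)=7/90, b=Δ1−h1·(2M1+M2)/6=1/15
t_q=1 → seg 0, τ=1; S=-3+22/15·τ+0·τ²+-7/60·τ³=-33/20

  seg 0: a=-3 b=22/15 c=0 d=-7/60
  seg 1: a=-1 b=1/15 c=-7/10 d=7/90
S(1) = -33/20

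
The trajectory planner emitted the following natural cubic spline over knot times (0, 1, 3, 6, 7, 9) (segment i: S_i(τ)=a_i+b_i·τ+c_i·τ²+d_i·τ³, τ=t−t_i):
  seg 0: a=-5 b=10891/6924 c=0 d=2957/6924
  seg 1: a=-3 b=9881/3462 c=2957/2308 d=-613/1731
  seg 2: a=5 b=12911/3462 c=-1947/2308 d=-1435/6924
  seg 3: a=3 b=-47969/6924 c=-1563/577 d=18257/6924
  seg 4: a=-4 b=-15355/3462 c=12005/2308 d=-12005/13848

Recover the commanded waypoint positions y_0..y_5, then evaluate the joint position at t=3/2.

y_0 = S_0(0) = a_0 = -5
y_1 = S_1(0) = a_1 = -3
y_2 = S_2(0) = a_2 = 5
y_3 = S_3(0) = a_3 = 3
y_4 = S_4(0) = a_4 = -4
y_5 = S_4(2) = 1
t_q=3/2 is in segment 1 (τ=1/2); S_1(τ)=-11973/9232

y_0=-5 y_1=-3 y_2=5 y_3=3 y_4=-4 y_5=1
S(3/2) = -11973/9232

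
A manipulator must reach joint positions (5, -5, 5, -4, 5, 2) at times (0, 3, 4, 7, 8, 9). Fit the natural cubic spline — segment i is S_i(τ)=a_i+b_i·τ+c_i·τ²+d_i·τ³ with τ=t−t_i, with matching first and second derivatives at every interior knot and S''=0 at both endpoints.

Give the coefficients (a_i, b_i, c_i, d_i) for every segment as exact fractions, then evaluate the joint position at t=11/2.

Δ: Δ0=-10/3, Δ1=10, Δ2=-3, Δ3=9, Δ4=-3
row 1: diag=8, rhs=80; c'=1/8, d'=10
row 2: denom=8−1·1/8=63/8; d'=(-78−1·10)/(63/8)=-704/63
row 3: denom=8−3·8/21=48/7; d'=(72−3·-704/63)/(48/7)=277/18
row 4: denom=4−1·7/48=185/48; d'=(-72−1·277/18)/(185/48)=-12584/555
back: M4=-12584/555
back: M3=277/18−7/48·-12584/555=10376/555
back: M2=-704/63−8/21·10376/555=-30464/1665
back: M1=10−1/8·-30464/1665=20458/1665
M: M0=0, M1=20458/1665, M2=-30464/1665, M3=10376/555, M4=-12584/555, M5=0
seg 0: a=5, c=M0/2=0, d=(M1−M0)/(6·3)=10229/14985, b=Δ0−h0·(2M0+M1)/6=-15779/1665
seg 1: a=-5, c=M1/2=10229/1665, d=(M2−M1)/(6·1)=-943/185, b=Δ1−h1·(2M1+M2)/6=14908/1665
seg 2: a=5, c=M2/2=-15232/1665, d=(M3−M2)/(6·3)=30796/14985, b=Δ2−h2·(2M2+M3)/6=1981/333
seg 3: a=-4, c=M3/2=5188/555, d=(M4−M3)/(6·1)=-2296/333, b=Δ3−h3·(2M3+M4)/6=10901/1665
seg 4: a=5, c=M4/2=-6292/555, d=(M5−M4)/(6·1)=6292/1665, b=Δ4−h4·(2M4+M5)/6=7589/1665
t_q=11/2 → seg 2, τ=3/2; S=5+1981/333·τ+-15232/1665·τ²+30796/14985·τ³=51/185

  seg 0: a=5 b=-15779/1665 c=0 d=10229/14985
  seg 1: a=-5 b=14908/1665 c=10229/1665 d=-943/185
  seg 2: a=5 b=1981/333 c=-15232/1665 d=30796/14985
  seg 3: a=-4 b=10901/1665 c=5188/555 d=-2296/333
  seg 4: a=5 b=7589/1665 c=-6292/555 d=6292/1665
S(11/2) = 51/185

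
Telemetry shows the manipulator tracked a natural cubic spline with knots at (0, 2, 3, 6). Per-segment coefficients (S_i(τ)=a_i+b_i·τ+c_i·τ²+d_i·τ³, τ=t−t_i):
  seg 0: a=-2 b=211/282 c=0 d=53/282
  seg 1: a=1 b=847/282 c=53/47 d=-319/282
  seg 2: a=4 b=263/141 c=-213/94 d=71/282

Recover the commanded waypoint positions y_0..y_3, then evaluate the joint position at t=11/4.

y_0 = S_0(0) = a_0 = -2
y_1 = S_1(0) = a_1 = 1
y_2 = S_2(0) = a_2 = 4
y_3 = S_2(3) = -4
t_q=11/4 is in segment 1 (τ=3/4); S_1(τ)=20513/6016

y_0=-2 y_1=1 y_2=4 y_3=-4
S(11/4) = 20513/6016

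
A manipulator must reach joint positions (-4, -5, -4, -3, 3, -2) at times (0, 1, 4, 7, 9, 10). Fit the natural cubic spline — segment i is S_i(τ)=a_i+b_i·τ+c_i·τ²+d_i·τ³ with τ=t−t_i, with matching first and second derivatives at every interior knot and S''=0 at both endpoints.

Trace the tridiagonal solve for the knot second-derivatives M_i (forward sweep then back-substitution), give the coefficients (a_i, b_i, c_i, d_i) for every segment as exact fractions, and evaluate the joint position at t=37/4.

  seg 0: a=-4 b=-694/555 c=0 d=139/555
  seg 1: a=-5 b=-277/555 c=139/185 d=-263/1665
  seg 2: a=-4 b=-142/555 c=-124/185 d=13/45
  seg 3: a=-3 b=391/111 c=357/185 d=-608/555
  seg 4: a=3 b=-1057/555 c=-859/185 d=859/555
S(37/4) = 26733/11840

Δ: Δ0=-1, Δ1=1/3, Δ2=1/3, Δ3=3, Δ4=-5
row 1: diag=8, rhs=8; c'=3/8, d'=1
row 2: denom=12−3·3/8=87/8; d'=(0−3·1)/(87/8)=-8/29
row 3: denom=10−3·8/29=266/29; d'=(16−3·-8/29)/(266/29)=244/133
row 4: denom=6−2·29/133=740/133; d'=(-48−2·244/133)/(740/133)=-1718/185
back: M4=-1718/185
back: M3=244/133−29/133·-1718/185=714/185
back: M2=-8/29−8/29·714/185=-248/185
back: M1=1−3/8·-248/185=278/185
M: M0=0, M1=278/185, M2=-248/185, M3=714/185, M4=-1718/185, M5=0
seg 0: a=-4, c=M0/2=0, d=(M1−M0)/(6·1)=139/555, b=Δ0−h0·(2M0+M1)/6=-694/555
seg 1: a=-5, c=M1/2=139/185, d=(M2−M1)/(6·3)=-263/1665, b=Δ1−h1·(2M1+M2)/6=-277/555
seg 2: a=-4, c=M2/2=-124/185, d=(M3−M2)/(6·3)=13/45, b=Δ2−h2·(2M2+M3)/6=-142/555
seg 3: a=-3, c=M3/2=357/185, d=(M4−M3)/(6·2)=-608/555, b=Δ3−h3·(2M3+M4)/6=391/111
seg 4: a=3, c=M4/2=-859/185, d=(M5−M4)/(6·1)=859/555, b=Δ4−h4·(2M4+M5)/6=-1057/555
t_q=37/4 → seg 4, τ=1/4; S=3+-1057/555·τ+-859/185·τ²+859/555·τ³=26733/11840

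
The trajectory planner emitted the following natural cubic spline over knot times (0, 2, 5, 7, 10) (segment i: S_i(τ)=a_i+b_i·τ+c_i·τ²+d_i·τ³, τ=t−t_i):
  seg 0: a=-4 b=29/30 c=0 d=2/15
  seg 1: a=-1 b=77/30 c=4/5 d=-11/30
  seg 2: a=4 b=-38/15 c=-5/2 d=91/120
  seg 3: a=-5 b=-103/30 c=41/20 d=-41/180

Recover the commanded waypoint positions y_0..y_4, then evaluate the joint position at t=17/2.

y_0 = S_0(0) = a_0 = -4
y_1 = S_1(0) = a_1 = -1
y_2 = S_2(0) = a_2 = 4
y_3 = S_3(0) = a_3 = -5
y_4 = S_3(3) = -3
t_q=17/2 is in segment 3 (τ=3/2); S_3(τ)=-1009/160

y_0=-4 y_1=-1 y_2=4 y_3=-5 y_4=-3
S(17/2) = -1009/160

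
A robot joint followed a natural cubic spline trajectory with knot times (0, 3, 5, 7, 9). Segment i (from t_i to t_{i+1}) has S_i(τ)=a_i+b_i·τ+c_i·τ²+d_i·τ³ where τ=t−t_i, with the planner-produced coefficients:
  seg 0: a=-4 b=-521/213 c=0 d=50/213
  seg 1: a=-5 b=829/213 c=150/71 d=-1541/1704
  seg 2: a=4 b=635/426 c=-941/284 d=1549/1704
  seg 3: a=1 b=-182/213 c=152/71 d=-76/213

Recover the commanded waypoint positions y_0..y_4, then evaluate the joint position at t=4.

y_0 = S_0(0) = a_0 = -4
y_1 = S_1(0) = a_1 = -5
y_2 = S_2(0) = a_2 = 4
y_3 = S_3(0) = a_3 = 1
y_4 = S_3(2) = 5
t_q=4 is in segment 1 (τ=1); S_1(τ)=57/568

y_0=-4 y_1=-5 y_2=4 y_3=1 y_4=5
S(4) = 57/568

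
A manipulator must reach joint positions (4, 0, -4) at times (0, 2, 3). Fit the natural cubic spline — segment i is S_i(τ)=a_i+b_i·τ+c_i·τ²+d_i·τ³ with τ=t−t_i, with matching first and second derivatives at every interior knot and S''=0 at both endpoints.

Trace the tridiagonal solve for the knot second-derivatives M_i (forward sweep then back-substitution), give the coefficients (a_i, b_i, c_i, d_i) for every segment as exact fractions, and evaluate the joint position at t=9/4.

Δ: Δ0=-2, Δ1=-4
row 1: diag=6, rhs=-12; c'=1/6, d'=-2
back: M1=-2
M: M0=0, M1=-2, M2=0
seg 0: a=4, c=M0/2=0, d=(M1−M0)/(6·2)=-1/6, b=Δ0−h0·(2M0+M1)/6=-4/3
seg 1: a=0, c=M1/2=-1, d=(M2−M1)/(6·1)=1/3, b=Δ1−h1·(2M1+M2)/6=-10/3
t_q=9/4 → seg 1, τ=1/4; S=0+-10/3·τ+-1·τ²+1/3·τ³=-57/64

  seg 0: a=4 b=-4/3 c=0 d=-1/6
  seg 1: a=0 b=-10/3 c=-1 d=1/3
S(9/4) = -57/64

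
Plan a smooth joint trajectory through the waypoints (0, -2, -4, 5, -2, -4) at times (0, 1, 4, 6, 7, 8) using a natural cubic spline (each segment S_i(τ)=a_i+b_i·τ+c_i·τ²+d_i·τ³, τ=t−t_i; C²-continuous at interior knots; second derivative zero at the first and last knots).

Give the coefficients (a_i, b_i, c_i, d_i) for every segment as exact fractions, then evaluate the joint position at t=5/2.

  seg 0: a=0 b=-15797/9030 c=0 d=-2263/9030
  seg 1: a=-2 b=-11293/4515 c=-2263/3010 d=12311/27090
  seg 2: a=-4 b=47479/9030 c=5024/1505 d=-16783/9030
  seg 3: a=5 b=-4763/1290 c=-11759/1505 d=8137/1806
  seg 4: a=-2 b=-26197/4515 c=17167/3010 d=-17167/9030
S(5/2) = -28461/4816

Δ: Δ0=-2, Δ1=-2/3, Δ2=9/2, Δ3=-7, Δ4=-2
row 1: diag=8, rhs=8; c'=3/8, d'=1
row 2: denom=10−3·3/8=71/8; d'=(31−3·1)/(71/8)=224/71
row 3: denom=6−2·16/71=394/71; d'=(-69−2·224/71)/(394/71)=-5347/394
row 4: denom=4−1·71/394=1505/394; d'=(30−1·-5347/394)/(1505/394)=17167/1505
back: M4=17167/1505
back: M3=-5347/394−71/394·17167/1505=-23518/1505
back: M2=224/71−16/71·-23518/1505=10048/1505
back: M1=1−3/8·10048/1505=-2263/1505
M: M0=0, M1=-2263/1505, M2=10048/1505, M3=-23518/1505, M4=17167/1505, M5=0
seg 0: a=0, c=M0/2=0, d=(M1−M0)/(6·1)=-2263/9030, b=Δ0−h0·(2M0+M1)/6=-15797/9030
seg 1: a=-2, c=M1/2=-2263/3010, d=(M2−M1)/(6·3)=12311/27090, b=Δ1−h1·(2M1+M2)/6=-11293/4515
seg 2: a=-4, c=M2/2=5024/1505, d=(M3−M2)/(6·2)=-16783/9030, b=Δ2−h2·(2M2+M3)/6=47479/9030
seg 3: a=5, c=M3/2=-11759/1505, d=(M4−M3)/(6·1)=8137/1806, b=Δ3−h3·(2M3+M4)/6=-4763/1290
seg 4: a=-2, c=M4/2=17167/3010, d=(M5−M4)/(6·1)=-17167/9030, b=Δ4−h4·(2M4+M5)/6=-26197/4515
t_q=5/2 → seg 1, τ=3/2; S=-2+-11293/4515·τ+-2263/3010·τ²+12311/27090·τ³=-28461/4816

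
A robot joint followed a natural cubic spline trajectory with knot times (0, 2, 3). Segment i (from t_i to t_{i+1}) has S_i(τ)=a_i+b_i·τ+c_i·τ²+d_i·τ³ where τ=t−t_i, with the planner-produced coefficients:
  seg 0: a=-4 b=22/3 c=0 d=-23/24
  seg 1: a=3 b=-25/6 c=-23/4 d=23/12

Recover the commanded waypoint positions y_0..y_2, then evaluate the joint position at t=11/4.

y_0=-4 y_1=3 y_2=-5
S(11/4) = -653/256

y_0 = S_0(0) = a_0 = -4
y_1 = S_1(0) = a_1 = 3
y_2 = S_1(1) = -5
t_q=11/4 is in segment 1 (τ=3/4); S_1(τ)=-653/256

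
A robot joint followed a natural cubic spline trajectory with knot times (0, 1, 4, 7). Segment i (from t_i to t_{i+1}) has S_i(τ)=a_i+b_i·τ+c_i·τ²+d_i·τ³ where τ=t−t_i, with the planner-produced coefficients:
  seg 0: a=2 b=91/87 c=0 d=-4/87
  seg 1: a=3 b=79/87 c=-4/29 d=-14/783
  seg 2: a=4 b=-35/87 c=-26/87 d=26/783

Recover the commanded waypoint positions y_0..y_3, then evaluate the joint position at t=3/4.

y_0 = S_0(0) = a_0 = 2
y_1 = S_1(0) = a_1 = 3
y_2 = S_2(0) = a_2 = 4
y_3 = S_2(3) = 1
t_q=3/4 is in segment 0 (τ=3/4); S_0(τ)=1283/464

y_0=2 y_1=3 y_2=4 y_3=1
S(3/4) = 1283/464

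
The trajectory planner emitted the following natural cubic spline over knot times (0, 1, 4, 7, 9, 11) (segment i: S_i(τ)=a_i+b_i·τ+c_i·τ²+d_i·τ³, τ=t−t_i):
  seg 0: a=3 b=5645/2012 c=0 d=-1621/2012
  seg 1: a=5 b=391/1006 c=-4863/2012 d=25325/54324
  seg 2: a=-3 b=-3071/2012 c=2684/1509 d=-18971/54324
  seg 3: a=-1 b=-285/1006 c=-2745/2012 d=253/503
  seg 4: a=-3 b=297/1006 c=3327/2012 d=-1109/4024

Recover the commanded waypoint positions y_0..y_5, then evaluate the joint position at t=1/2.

y_0 = S_0(0) = a_0 = 3
y_1 = S_1(0) = a_1 = 5
y_2 = S_2(0) = a_2 = -3
y_3 = S_3(0) = a_3 = -1
y_4 = S_4(0) = a_4 = -3
y_5 = S_4(2) = 2
t_q=1/2 is in segment 0 (τ=1/2); S_0(τ)=69247/16096

y_0=3 y_1=5 y_2=-3 y_3=-1 y_4=-3 y_5=2
S(1/2) = 69247/16096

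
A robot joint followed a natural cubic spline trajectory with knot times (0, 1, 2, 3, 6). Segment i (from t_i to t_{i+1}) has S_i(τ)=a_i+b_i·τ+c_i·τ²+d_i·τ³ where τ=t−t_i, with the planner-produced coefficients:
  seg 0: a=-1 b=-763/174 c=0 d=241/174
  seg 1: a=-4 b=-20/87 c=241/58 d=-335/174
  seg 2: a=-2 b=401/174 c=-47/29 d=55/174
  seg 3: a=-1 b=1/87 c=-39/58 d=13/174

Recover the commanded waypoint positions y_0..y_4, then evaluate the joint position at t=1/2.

y_0 = S_0(0) = a_0 = -1
y_1 = S_1(0) = a_1 = -4
y_2 = S_2(0) = a_2 = -2
y_3 = S_3(0) = a_3 = -1
y_4 = S_3(3) = -5
t_q=1/2 is in segment 0 (τ=1/2); S_0(τ)=-1401/464

y_0=-1 y_1=-4 y_2=-2 y_3=-1 y_4=-5
S(1/2) = -1401/464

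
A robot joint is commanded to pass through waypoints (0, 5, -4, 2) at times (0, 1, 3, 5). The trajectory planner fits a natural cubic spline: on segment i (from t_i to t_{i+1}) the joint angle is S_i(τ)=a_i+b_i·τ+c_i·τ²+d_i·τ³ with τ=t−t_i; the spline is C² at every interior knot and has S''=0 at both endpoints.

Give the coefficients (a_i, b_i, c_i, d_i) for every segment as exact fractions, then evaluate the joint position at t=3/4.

Δ: Δ0=5, Δ1=-9/2, Δ2=3
row 1: diag=6, rhs=-57; c'=1/3, d'=-19/2
row 2: denom=8−2·1/3=22/3; d'=(45−2·-19/2)/(22/3)=96/11
back: M2=96/11
back: M1=-19/2−1/3·96/11=-273/22
M: M0=0, M1=-273/22, M2=96/11, M3=0
seg 0: a=0, c=M0/2=0, d=(M1−M0)/(6·1)=-91/44, b=Δ0−h0·(2M0+M1)/6=311/44
seg 1: a=5, c=M1/2=-273/44, d=(M2−M1)/(6·2)=155/88, b=Δ1−h1·(2M1+M2)/6=19/22
seg 2: a=-4, c=M2/2=48/11, d=(M3−M2)/(6·2)=-8/11, b=Δ2−h2·(2M2+M3)/6=-31/11
t_q=3/4 → seg 0, τ=3/4; S=0+311/44·τ+0·τ²+-91/44·τ³=12471/2816

  seg 0: a=0 b=311/44 c=0 d=-91/44
  seg 1: a=5 b=19/22 c=-273/44 d=155/88
  seg 2: a=-4 b=-31/11 c=48/11 d=-8/11
S(3/4) = 12471/2816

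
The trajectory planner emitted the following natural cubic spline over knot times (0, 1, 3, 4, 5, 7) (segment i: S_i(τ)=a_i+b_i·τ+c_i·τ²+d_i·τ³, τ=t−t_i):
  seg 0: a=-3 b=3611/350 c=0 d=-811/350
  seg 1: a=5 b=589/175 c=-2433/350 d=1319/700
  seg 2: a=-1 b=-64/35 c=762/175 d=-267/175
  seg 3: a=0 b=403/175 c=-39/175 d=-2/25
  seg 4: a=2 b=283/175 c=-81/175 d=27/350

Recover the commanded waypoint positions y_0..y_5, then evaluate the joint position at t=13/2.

y_0=-3 y_1=5 y_2=-1 y_3=0 y_4=2 y_5=4
S(13/2) = 2041/560

y_0 = S_0(0) = a_0 = -3
y_1 = S_1(0) = a_1 = 5
y_2 = S_2(0) = a_2 = -1
y_3 = S_3(0) = a_3 = 0
y_4 = S_4(0) = a_4 = 2
y_5 = S_4(2) = 4
t_q=13/2 is in segment 4 (τ=3/2); S_4(τ)=2041/560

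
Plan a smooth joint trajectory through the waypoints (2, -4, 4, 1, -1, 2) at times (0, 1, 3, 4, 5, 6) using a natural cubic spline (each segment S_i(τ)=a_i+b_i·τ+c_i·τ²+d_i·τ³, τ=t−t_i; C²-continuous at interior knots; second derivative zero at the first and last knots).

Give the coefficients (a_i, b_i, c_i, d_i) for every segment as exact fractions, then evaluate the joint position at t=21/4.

Δ: Δ0=-6, Δ1=4, Δ2=-3, Δ3=-2, Δ4=3
row 1: diag=6, rhs=60; c'=1/3, d'=10
row 2: denom=6−2·1/3=16/3; d'=(-42−2·10)/(16/3)=-93/8
row 3: denom=4−1·3/16=61/16; d'=(6−1·-93/8)/(61/16)=282/61
row 4: denom=4−1·16/61=228/61; d'=(30−1·282/61)/(228/61)=129/19
back: M4=129/19
back: M3=282/61−16/61·129/19=54/19
back: M2=-93/8−3/16·54/19=-231/19
back: M1=10−1/3·-231/19=267/19
M: M0=0, M1=267/19, M2=-231/19, M3=54/19, M4=129/19, M5=0
seg 0: a=2, c=M0/2=0, d=(M1−M0)/(6·1)=89/38, b=Δ0−h0·(2M0+M1)/6=-317/38
seg 1: a=-4, c=M1/2=267/38, d=(M2−M1)/(6·2)=-83/38, b=Δ1−h1·(2M1+M2)/6=-25/19
seg 2: a=4, c=M2/2=-231/38, d=(M3−M2)/(6·1)=5/2, b=Δ2−h2·(2M2+M3)/6=11/19
seg 3: a=1, c=M3/2=27/19, d=(M4−M3)/(6·1)=25/38, b=Δ3−h3·(2M3+M4)/6=-155/38
seg 4: a=-1, c=M4/2=129/38, d=(M5−M4)/(6·1)=-43/38, b=Δ4−h4·(2M4+M5)/6=14/19
t_q=21/4 → seg 4, τ=1/4; S=-1+14/19·τ+129/38·τ²+-43/38·τ³=-1511/2432

  seg 0: a=2 b=-317/38 c=0 d=89/38
  seg 1: a=-4 b=-25/19 c=267/38 d=-83/38
  seg 2: a=4 b=11/19 c=-231/38 d=5/2
  seg 3: a=1 b=-155/38 c=27/19 d=25/38
  seg 4: a=-1 b=14/19 c=129/38 d=-43/38
S(21/4) = -1511/2432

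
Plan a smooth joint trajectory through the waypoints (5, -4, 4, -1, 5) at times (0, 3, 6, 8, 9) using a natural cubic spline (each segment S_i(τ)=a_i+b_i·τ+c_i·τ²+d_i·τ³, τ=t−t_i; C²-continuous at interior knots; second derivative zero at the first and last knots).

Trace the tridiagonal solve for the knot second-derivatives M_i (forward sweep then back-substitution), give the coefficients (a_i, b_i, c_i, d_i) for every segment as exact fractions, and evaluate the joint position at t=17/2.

  seg 0: a=5 b=-1619/309 c=0 d=692/2781
  seg 1: a=-4 b=457/309 c=692/309 d=-1709/2781
  seg 2: a=4 b=-518/309 c=-339/103 d=3559/2472
  seg 3: a=-1 b=1505/618 c=2203/412 d=-2203/1236
S(17/2) = 4389/3296

Δ: Δ0=-3, Δ1=8/3, Δ2=-5/2, Δ3=6
row 1: diag=12, rhs=34; c'=1/4, d'=17/6
row 2: denom=10−3·1/4=37/4; d'=(-31−3·17/6)/(37/4)=-158/37
row 3: denom=6−2·8/37=206/37; d'=(51−2·-158/37)/(206/37)=2203/206
back: M3=2203/206
back: M2=-158/37−8/37·2203/206=-678/103
back: M1=17/6−1/4·-678/103=1384/309
M: M0=0, M1=1384/309, M2=-678/103, M3=2203/206, M4=0
seg 0: a=5, c=M0/2=0, d=(M1−M0)/(6·3)=692/2781, b=Δ0−h0·(2M0+M1)/6=-1619/309
seg 1: a=-4, c=M1/2=692/309, d=(M2−M1)/(6·3)=-1709/2781, b=Δ1−h1·(2M1+M2)/6=457/309
seg 2: a=4, c=M2/2=-339/103, d=(M3−M2)/(6·2)=3559/2472, b=Δ2−h2·(2M2+M3)/6=-518/309
seg 3: a=-1, c=M3/2=2203/412, d=(M4−M3)/(6·1)=-2203/1236, b=Δ3−h3·(2M3+M4)/6=1505/618
t_q=17/2 → seg 3, τ=1/2; S=-1+1505/618·τ+2203/412·τ²+-2203/1236·τ³=4389/3296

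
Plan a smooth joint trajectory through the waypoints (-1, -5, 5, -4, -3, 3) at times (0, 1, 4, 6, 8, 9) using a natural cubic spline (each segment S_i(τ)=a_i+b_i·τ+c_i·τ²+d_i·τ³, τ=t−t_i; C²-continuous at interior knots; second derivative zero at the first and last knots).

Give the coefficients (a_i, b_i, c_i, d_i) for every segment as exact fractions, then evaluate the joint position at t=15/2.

  seg 0: a=-1 b=-11945/2199 c=0 d=3149/2199
  seg 1: a=-5 b=-2498/2199 c=3149/733 d=-2057/2199
  seg 2: a=5 b=-1355/2199 c=-3022/733 d=19183/17592
  seg 3: a=-4 b=-17689/4398 c=7095/2932 d=-1397/17592
  seg 4: a=-3 b=10345/2199 c=2849/1466 d=-2849/4398
S(15/2) = -227825/46912

Δ: Δ0=-4, Δ1=10/3, Δ2=-9/2, Δ3=1/2, Δ4=6
row 1: diag=8, rhs=44; c'=3/8, d'=11/2
row 2: denom=10−3·3/8=71/8; d'=(-47−3·11/2)/(71/8)=-508/71
row 3: denom=8−2·16/71=536/71; d'=(30−2·-508/71)/(536/71)=1573/268
row 4: denom=6−2·71/268=733/134; d'=(33−2·1573/268)/(733/134)=2849/733
back: M4=2849/733
back: M3=1573/268−71/268·2849/733=7095/1466
back: M2=-508/71−16/71·7095/1466=-6044/733
back: M1=11/2−3/8·-6044/733=6298/733
M: M0=0, M1=6298/733, M2=-6044/733, M3=7095/1466, M4=2849/733, M5=0
seg 0: a=-1, c=M0/2=0, d=(M1−M0)/(6·1)=3149/2199, b=Δ0−h0·(2M0+M1)/6=-11945/2199
seg 1: a=-5, c=M1/2=3149/733, d=(M2−M1)/(6·3)=-2057/2199, b=Δ1−h1·(2M1+M2)/6=-2498/2199
seg 2: a=5, c=M2/2=-3022/733, d=(M3−M2)/(6·2)=19183/17592, b=Δ2−h2·(2M2+M3)/6=-1355/2199
seg 3: a=-4, c=M3/2=7095/2932, d=(M4−M3)/(6·2)=-1397/17592, b=Δ3−h3·(2M3+M4)/6=-17689/4398
seg 4: a=-3, c=M4/2=2849/1466, d=(M5−M4)/(6·1)=-2849/4398, b=Δ4−h4·(2M4+M5)/6=10345/2199
t_q=15/2 → seg 3, τ=3/2; S=-4+-17689/4398·τ+7095/2932·τ²+-1397/17592·τ³=-227825/46912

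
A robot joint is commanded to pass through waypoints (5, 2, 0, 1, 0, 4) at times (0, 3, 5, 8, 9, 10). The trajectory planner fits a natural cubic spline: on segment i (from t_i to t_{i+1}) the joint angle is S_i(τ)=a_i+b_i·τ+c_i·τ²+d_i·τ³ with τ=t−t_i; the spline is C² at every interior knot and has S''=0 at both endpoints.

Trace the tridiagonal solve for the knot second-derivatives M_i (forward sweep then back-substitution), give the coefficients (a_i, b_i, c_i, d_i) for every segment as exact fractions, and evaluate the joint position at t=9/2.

  seg 0: a=5 b=-1091/1308 c=0 d=-217/11772
  seg 1: a=2 b=-871/654 c=-217/1308 d=217/1308
  seg 2: a=0 b=-1/218 c=1085/1308 d=-2813/11772
  seg 3: a=1 b=-645/436 c=-144/109 d=785/436
  seg 4: a=0 b=279/218 c=1779/436 d=-593/436
S(9/2) = 659/3488

Δ: Δ0=-1, Δ1=-1, Δ2=1/3, Δ3=-1, Δ4=4
row 1: diag=10, rhs=0; c'=1/5, d'=0
row 2: denom=10−2·1/5=48/5; d'=(8−2·0)/(48/5)=5/6
row 3: denom=8−3·5/16=113/16; d'=(-8−3·5/6)/(113/16)=-168/113
row 4: denom=4−1·16/113=436/113; d'=(30−1·-168/113)/(436/113)=1779/218
back: M4=1779/218
back: M3=-168/113−16/113·1779/218=-288/109
back: M2=5/6−5/16·-288/109=1085/654
back: M1=0−1/5·1085/654=-217/654
M: M0=0, M1=-217/654, M2=1085/654, M3=-288/109, M4=1779/218, M5=0
seg 0: a=5, c=M0/2=0, d=(M1−M0)/(6·3)=-217/11772, b=Δ0−h0·(2M0+M1)/6=-1091/1308
seg 1: a=2, c=M1/2=-217/1308, d=(M2−M1)/(6·2)=217/1308, b=Δ1−h1·(2M1+M2)/6=-871/654
seg 2: a=0, c=M2/2=1085/1308, d=(M3−M2)/(6·3)=-2813/11772, b=Δ2−h2·(2M2+M3)/6=-1/218
seg 3: a=1, c=M3/2=-144/109, d=(M4−M3)/(6·1)=785/436, b=Δ3−h3·(2M3+M4)/6=-645/436
seg 4: a=0, c=M4/2=1779/436, d=(M5−M4)/(6·1)=-593/436, b=Δ4−h4·(2M4+M5)/6=279/218
t_q=9/2 → seg 1, τ=3/2; S=2+-871/654·τ+-217/1308·τ²+217/1308·τ³=659/3488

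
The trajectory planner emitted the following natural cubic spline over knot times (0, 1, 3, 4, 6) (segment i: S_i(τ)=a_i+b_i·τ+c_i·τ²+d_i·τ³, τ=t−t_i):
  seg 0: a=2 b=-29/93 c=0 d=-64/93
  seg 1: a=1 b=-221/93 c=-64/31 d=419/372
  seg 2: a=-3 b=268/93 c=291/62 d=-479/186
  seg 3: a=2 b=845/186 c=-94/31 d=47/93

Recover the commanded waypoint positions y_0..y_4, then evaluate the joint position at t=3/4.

y_0=2 y_1=1 y_2=-3 y_3=2 y_4=3
S(3/4) = 183/124

y_0 = S_0(0) = a_0 = 2
y_1 = S_1(0) = a_1 = 1
y_2 = S_2(0) = a_2 = -3
y_3 = S_3(0) = a_3 = 2
y_4 = S_3(2) = 3
t_q=3/4 is in segment 0 (τ=3/4); S_0(τ)=183/124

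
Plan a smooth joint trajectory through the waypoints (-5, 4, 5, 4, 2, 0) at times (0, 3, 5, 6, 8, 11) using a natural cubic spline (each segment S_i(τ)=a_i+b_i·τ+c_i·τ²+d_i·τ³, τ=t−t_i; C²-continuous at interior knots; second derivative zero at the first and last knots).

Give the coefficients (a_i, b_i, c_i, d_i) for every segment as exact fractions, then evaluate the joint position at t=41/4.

  seg 0: a=-5 b=11053/3036 c=0 d=-1945/27324
  seg 1: a=4 b=2609/1518 c=-1945/3036 d=95/6072
  seg 2: a=5 b=-166/253 c=-415/759 d=14/69
  seg 3: a=4 b=-866/759 c=47/759 d=13/3036
  seg 4: a=2 b=-213/253 c=133/1518 d=-133/13662
S(41/4) = 14197/32384

Δ: Δ0=3, Δ1=1/2, Δ2=-1, Δ3=-1, Δ4=-2/3
row 1: diag=10, rhs=-15; c'=1/5, d'=-3/2
row 2: denom=6−2·1/5=28/5; d'=(-9−2·-3/2)/(28/5)=-15/14
row 3: denom=6−1·5/28=163/28; d'=(0−1·-15/14)/(163/28)=30/163
row 4: denom=10−2·56/163=1518/163; d'=(2−2·30/163)/(1518/163)=133/759
back: M4=133/759
back: M3=30/163−56/163·133/759=94/759
back: M2=-15/14−5/28·94/759=-830/759
back: M1=-3/2−1/5·-830/759=-1945/1518
M: M0=0, M1=-1945/1518, M2=-830/759, M3=94/759, M4=133/759, M5=0
seg 0: a=-5, c=M0/2=0, d=(M1−M0)/(6·3)=-1945/27324, b=Δ0−h0·(2M0+M1)/6=11053/3036
seg 1: a=4, c=M1/2=-1945/3036, d=(M2−M1)/(6·2)=95/6072, b=Δ1−h1·(2M1+M2)/6=2609/1518
seg 2: a=5, c=M2/2=-415/759, d=(M3−M2)/(6·1)=14/69, b=Δ2−h2·(2M2+M3)/6=-166/253
seg 3: a=4, c=M3/2=47/759, d=(M4−M3)/(6·2)=13/3036, b=Δ3−h3·(2M3+M4)/6=-866/759
seg 4: a=2, c=M4/2=133/1518, d=(M5−M4)/(6·3)=-133/13662, b=Δ4−h4·(2M4+M5)/6=-213/253
t_q=41/4 → seg 4, τ=9/4; S=2+-213/253·τ+133/1518·τ²+-133/13662·τ³=14197/32384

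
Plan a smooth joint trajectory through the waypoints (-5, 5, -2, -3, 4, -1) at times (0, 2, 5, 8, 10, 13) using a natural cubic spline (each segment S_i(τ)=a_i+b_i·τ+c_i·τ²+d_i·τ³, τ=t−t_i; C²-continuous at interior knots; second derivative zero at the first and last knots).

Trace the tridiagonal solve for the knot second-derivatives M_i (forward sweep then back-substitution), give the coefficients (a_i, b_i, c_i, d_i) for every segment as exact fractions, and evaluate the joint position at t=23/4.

  seg 0: a=-5 b=5386/813 c=0 d=-1321/3252
  seg 1: a=5 b=1423/813 c=-1321/542 d=5249/14634
  seg 2: a=-2 b=-5185/1626 c=643/813 d=785/14634
  seg 3: a=-3 b=2443/813 c=2071/1626 d=-3337/6504
  seg 4: a=4 b=1053/542 c=-5869/3252 d=5869/29268
S(23/4) = -136119/34688

Δ: Δ0=5, Δ1=-7/3, Δ2=-1/3, Δ3=7/2, Δ4=-5/3
row 1: diag=10, rhs=-44; c'=3/10, d'=-22/5
row 2: denom=12−3·3/10=111/10; d'=(12−3·-22/5)/(111/10)=84/37
row 3: denom=10−3·10/37=340/37; d'=(23−3·84/37)/(340/37)=599/340
row 4: denom=10−2·37/170=813/85; d'=(-31−2·599/340)/(813/85)=-5869/1626
back: M4=-5869/1626
back: M3=599/340−37/170·-5869/1626=2071/813
back: M2=84/37−10/37·2071/813=1286/813
back: M1=-22/5−3/10·1286/813=-1321/271
M: M0=0, M1=-1321/271, M2=1286/813, M3=2071/813, M4=-5869/1626, M5=0
seg 0: a=-5, c=M0/2=0, d=(M1−M0)/(6·2)=-1321/3252, b=Δ0−h0·(2M0+M1)/6=5386/813
seg 1: a=5, c=M1/2=-1321/542, d=(M2−M1)/(6·3)=5249/14634, b=Δ1−h1·(2M1+M2)/6=1423/813
seg 2: a=-2, c=M2/2=643/813, d=(M3−M2)/(6·3)=785/14634, b=Δ2−h2·(2M2+M3)/6=-5185/1626
seg 3: a=-3, c=M3/2=2071/1626, d=(M4−M3)/(6·2)=-3337/6504, b=Δ3−h3·(2M3+M4)/6=2443/813
seg 4: a=4, c=M4/2=-5869/3252, d=(M5−M4)/(6·3)=5869/29268, b=Δ4−h4·(2M4+M5)/6=1053/542
t_q=23/4 → seg 2, τ=3/4; S=-2+-5185/1626·τ+643/813·τ²+785/14634·τ³=-136119/34688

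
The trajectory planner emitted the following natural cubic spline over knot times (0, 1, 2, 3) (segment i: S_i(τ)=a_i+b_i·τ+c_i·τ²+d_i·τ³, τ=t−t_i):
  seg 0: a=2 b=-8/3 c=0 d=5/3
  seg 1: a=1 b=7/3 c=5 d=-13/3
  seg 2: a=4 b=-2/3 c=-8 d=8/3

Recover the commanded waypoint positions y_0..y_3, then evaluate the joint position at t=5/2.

y_0 = S_0(0) = a_0 = 2
y_1 = S_1(0) = a_1 = 1
y_2 = S_2(0) = a_2 = 4
y_3 = S_2(1) = -2
t_q=5/2 is in segment 2 (τ=1/2); S_2(τ)=2

y_0=2 y_1=1 y_2=4 y_3=-2
S(5/2) = 2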